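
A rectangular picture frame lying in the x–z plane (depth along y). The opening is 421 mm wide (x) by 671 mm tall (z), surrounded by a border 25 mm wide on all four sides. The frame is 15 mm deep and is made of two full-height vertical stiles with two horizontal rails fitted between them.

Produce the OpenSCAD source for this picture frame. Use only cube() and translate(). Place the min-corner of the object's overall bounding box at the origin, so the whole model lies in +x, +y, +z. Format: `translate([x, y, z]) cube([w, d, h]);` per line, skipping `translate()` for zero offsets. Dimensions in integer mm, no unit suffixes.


cube([25, 15, 721]);
translate([446, 0, 0]) cube([25, 15, 721]);
translate([25, 0, 0]) cube([421, 15, 25]);
translate([25, 0, 696]) cube([421, 15, 25]);


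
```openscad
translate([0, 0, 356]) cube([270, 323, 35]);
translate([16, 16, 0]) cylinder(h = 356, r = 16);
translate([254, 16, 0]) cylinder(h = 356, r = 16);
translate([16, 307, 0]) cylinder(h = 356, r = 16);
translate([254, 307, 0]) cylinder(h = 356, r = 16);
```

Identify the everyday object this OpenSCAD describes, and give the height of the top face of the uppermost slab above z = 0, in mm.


A stool. The seat height is 391 mm.

A 270×323×35 slab at z = 356 on four corner cylinders — a stool. The seat top is 356 + 35 = 391 mm.


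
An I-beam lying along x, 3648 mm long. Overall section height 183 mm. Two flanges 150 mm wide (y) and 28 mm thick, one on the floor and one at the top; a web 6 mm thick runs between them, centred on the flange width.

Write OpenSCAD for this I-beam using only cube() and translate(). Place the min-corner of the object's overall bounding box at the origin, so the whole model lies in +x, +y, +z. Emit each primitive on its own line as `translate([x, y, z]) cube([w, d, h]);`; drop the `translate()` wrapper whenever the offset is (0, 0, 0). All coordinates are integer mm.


cube([3648, 150, 28]);
translate([0, 72, 28]) cube([3648, 6, 127]);
translate([0, 0, 155]) cube([3648, 150, 28]);


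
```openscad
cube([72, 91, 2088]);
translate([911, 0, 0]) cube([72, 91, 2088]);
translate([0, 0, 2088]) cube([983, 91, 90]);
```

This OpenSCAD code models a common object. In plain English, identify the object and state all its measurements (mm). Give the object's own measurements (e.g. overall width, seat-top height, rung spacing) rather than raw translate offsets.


A door frame. The clear opening is 839 mm wide and 2088 mm high. Two 72 mm wide jambs, 91 mm deep, stand either side of the opening from the floor to the top of the opening. A 90 mm thick head sits across the top of both jambs, spanning the full outside width of the frame.


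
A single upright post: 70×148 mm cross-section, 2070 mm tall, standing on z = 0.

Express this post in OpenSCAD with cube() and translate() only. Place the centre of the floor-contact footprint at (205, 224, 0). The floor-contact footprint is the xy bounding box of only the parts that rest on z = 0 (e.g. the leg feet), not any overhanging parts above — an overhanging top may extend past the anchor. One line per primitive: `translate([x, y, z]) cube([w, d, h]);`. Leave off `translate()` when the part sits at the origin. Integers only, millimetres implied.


translate([170, 150, 0]) cube([70, 148, 2070]);


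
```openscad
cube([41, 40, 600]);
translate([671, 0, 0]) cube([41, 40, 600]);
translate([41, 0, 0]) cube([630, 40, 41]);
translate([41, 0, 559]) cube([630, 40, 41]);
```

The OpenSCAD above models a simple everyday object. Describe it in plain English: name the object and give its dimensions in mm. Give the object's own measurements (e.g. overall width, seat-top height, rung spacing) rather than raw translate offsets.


A rectangular picture frame lying in the x–z plane (depth along y). The opening is 630 mm wide (x) by 518 mm tall (z), surrounded by a border 41 mm wide on all four sides. The frame is 40 mm deep and is made of two full-height vertical stiles with two horizontal rails fitted between them.


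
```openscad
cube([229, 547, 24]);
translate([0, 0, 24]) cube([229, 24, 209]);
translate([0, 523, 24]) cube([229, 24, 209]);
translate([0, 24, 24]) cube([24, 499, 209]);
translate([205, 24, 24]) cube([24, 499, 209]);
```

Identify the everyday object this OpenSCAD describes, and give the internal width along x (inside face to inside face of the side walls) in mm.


An open box. The internal width is 181 mm.

A 229×547 base slab with four walls standing on it — an open box. The base is 229 mm wide and the walls are 24 mm thick, so the internal width is 229 − 2 × 24 = 181 mm.


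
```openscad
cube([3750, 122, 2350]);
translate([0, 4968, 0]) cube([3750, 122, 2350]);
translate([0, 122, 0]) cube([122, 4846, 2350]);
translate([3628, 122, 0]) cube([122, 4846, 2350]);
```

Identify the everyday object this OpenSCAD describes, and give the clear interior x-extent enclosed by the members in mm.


A house (or room) frame. The interior width is 3506 mm.

Four 2350 mm walls enclosing a rectangle with no floor or roof — a room or house frame. Outside width is 3750 mm and wall thickness is 122 mm, so the interior width is 3750 − 2 × 122 = 3506 mm.


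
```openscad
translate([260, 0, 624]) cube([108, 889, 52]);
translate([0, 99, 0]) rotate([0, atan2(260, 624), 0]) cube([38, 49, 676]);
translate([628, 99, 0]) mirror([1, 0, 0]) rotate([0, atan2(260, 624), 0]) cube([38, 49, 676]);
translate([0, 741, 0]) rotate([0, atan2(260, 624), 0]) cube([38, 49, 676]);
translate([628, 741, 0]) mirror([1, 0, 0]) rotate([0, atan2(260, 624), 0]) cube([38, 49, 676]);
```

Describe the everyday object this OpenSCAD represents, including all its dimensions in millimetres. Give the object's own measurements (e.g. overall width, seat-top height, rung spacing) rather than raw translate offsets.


A sawhorse. A 108×889×52 mm beam (x, y, z) sits on two A-frame leg pairs. Each pair is two raked legs of 38×49 mm section (49 mm along y) splaying symmetrically in x. Each leg rises 624 mm vertically over 260 mm of horizontal reach and is 676 mm long along its own axis. Every leg's outer bottom edge rests on the floor and its outer top edge meets a bottom edge of the beam — the left legs (tilting toward +x) meet the beam's −x bottom edge, the right legs (their mirror images, tilting toward −x) meet its +x bottom edge — so the leg tops tuck under the beam, the beam's underside is 624 mm above the floor, and the feet are 628 mm apart outside-to-outside with the beam centred between them. The two leg pairs are set in 99 mm from either end of the beam.


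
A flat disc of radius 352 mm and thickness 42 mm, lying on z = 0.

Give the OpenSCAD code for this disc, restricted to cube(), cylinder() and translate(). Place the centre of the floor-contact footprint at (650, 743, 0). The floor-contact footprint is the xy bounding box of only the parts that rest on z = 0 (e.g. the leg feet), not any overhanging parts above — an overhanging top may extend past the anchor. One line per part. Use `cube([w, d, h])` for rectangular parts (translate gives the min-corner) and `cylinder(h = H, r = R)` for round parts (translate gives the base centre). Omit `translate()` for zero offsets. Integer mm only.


translate([650, 743, 0]) cylinder(h = 42, r = 352);


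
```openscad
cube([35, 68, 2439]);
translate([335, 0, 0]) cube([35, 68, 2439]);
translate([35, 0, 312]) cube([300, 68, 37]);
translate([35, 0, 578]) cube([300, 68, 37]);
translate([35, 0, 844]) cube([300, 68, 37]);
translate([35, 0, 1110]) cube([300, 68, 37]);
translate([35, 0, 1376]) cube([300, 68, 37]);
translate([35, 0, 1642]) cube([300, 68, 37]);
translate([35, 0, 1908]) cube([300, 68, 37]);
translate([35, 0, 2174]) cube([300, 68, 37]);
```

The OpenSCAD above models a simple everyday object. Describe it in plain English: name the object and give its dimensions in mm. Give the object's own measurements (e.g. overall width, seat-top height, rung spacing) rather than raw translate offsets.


A straight ladder. Two 35×68 mm vertical rails, 2439 mm tall, stand 370 mm apart (outside-to-outside) with their front faces coplanar on the −y side. 8 rungs, each 68 mm deep and 37 mm tall, span between the inner faces of the rails, front faces flush with the rails. The lowest rung's underside is at z = 312 mm and rungs are spaced 266 mm apart (underside to underside).


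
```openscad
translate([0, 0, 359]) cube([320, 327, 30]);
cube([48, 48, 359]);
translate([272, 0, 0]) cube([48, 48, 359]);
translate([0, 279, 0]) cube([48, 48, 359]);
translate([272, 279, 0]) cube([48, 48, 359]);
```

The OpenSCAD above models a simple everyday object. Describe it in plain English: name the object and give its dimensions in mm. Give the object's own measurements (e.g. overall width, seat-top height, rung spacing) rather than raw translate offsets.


A simple wooden stool: a rectangular seat 320 mm (x) by 327 mm (y), 30 mm thick, top face at z = 389 mm, on four square legs, each 48×48 mm in cross-section. The legs rest on z = 0, each flush with a corner of the seat.


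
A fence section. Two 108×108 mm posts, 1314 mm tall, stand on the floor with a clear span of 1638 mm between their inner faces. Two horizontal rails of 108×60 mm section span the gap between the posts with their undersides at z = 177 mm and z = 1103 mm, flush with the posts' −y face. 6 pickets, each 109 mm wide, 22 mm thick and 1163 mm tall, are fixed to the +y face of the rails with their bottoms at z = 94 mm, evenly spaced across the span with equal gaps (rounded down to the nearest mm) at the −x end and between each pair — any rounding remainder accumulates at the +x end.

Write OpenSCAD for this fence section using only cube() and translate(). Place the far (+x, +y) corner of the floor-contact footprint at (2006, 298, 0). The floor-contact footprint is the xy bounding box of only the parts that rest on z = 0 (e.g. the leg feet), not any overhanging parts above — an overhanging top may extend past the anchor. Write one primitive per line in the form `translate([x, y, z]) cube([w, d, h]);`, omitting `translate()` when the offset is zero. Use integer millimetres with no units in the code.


translate([152, 190, 0]) cube([108, 108, 1314]);
translate([1898, 190, 0]) cube([108, 108, 1314]);
translate([260, 190, 177]) cube([1638, 108, 60]);
translate([260, 190, 1103]) cube([1638, 108, 60]);
translate([400, 298, 94]) cube([109, 22, 1163]);
translate([649, 298, 94]) cube([109, 22, 1163]);
translate([898, 298, 94]) cube([109, 22, 1163]);
translate([1147, 298, 94]) cube([109, 22, 1163]);
translate([1396, 298, 94]) cube([109, 22, 1163]);
translate([1645, 298, 94]) cube([109, 22, 1163]);


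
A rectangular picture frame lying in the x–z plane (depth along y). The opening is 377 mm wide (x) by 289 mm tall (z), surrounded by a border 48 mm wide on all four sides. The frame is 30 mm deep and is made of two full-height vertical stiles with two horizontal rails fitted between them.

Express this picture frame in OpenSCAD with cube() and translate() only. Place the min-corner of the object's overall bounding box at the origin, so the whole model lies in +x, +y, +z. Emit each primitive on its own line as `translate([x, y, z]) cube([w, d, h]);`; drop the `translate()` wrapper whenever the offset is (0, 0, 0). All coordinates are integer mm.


cube([48, 30, 385]);
translate([425, 0, 0]) cube([48, 30, 385]);
translate([48, 0, 0]) cube([377, 30, 48]);
translate([48, 0, 337]) cube([377, 30, 48]);


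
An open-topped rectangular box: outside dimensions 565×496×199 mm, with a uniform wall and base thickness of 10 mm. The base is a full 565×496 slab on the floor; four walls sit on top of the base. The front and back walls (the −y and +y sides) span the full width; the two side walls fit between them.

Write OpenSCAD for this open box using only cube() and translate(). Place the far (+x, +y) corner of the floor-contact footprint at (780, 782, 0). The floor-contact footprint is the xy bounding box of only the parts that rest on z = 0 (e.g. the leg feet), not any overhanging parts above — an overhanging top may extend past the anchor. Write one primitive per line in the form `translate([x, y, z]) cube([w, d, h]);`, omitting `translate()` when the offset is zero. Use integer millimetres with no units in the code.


translate([215, 286, 0]) cube([565, 496, 10]);
translate([215, 286, 10]) cube([565, 10, 189]);
translate([215, 772, 10]) cube([565, 10, 189]);
translate([215, 296, 10]) cube([10, 476, 189]);
translate([770, 296, 10]) cube([10, 476, 189]);


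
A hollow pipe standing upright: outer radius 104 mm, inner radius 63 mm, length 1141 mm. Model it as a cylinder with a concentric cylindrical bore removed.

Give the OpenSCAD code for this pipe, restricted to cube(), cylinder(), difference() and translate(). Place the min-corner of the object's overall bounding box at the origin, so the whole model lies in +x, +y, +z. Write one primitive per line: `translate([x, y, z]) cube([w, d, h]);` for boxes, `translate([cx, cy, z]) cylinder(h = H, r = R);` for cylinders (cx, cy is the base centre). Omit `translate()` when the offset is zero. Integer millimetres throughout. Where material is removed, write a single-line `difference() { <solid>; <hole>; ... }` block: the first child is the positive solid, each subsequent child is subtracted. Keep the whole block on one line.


difference() { translate([104, 104, 0]) cylinder(h = 1141, r = 104); translate([104, 104, 0]) cylinder(h = 1141, r = 63); }


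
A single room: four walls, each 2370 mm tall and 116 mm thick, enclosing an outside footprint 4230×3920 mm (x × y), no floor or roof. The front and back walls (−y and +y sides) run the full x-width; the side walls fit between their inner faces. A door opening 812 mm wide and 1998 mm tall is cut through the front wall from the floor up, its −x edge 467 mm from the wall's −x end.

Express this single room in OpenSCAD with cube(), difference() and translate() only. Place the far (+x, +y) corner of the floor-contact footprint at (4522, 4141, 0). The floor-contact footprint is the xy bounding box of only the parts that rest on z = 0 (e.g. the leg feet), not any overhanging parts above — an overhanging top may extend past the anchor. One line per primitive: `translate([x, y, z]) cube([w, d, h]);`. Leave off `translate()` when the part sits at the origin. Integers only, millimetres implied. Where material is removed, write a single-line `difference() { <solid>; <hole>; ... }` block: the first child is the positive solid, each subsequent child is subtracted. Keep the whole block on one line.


difference() { translate([292, 221, 0]) cube([4230, 116, 2370]); translate([759, 221, 0]) cube([812, 116, 1998]); }
translate([292, 4025, 0]) cube([4230, 116, 2370]);
translate([292, 337, 0]) cube([116, 3688, 2370]);
translate([4406, 337, 0]) cube([116, 3688, 2370]);


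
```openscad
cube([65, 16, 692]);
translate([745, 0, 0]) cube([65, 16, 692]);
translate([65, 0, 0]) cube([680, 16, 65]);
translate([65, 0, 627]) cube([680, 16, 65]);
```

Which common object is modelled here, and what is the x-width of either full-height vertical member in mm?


A picture frame. The border width is 65 mm.

Four thin pieces enclosing a rectangular opening — a picture frame. The two full-height stiles are 692 mm tall; the top rail sits at z = 627 and is 65 mm tall, so the border above the opening is 692 − 627 = 65 mm, matching the stile x-width.


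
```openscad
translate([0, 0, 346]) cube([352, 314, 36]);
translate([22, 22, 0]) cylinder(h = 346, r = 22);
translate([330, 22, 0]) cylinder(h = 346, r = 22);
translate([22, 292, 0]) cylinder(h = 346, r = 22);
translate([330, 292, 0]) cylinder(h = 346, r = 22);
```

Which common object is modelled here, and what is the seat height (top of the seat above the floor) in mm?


A stool. The seat height is 382 mm.

A 352×314×36 slab at z = 346 on four corner cylinders — a stool. The seat top is 346 + 36 = 382 mm.


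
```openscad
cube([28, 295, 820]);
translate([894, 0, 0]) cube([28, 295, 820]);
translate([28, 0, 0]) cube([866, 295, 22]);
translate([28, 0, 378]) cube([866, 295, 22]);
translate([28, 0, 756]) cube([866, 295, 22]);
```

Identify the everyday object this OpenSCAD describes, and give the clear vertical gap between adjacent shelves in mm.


A bookshelf. The clear shelf gap is 356 mm.

Two tall side panels with 3 horizontal boards between them — a bookshelf. The first two shelf undersides are at z = 0 and z = 378; with shelf thickness 22, the clear gap is 378 − 0 − 22 = 356 mm.


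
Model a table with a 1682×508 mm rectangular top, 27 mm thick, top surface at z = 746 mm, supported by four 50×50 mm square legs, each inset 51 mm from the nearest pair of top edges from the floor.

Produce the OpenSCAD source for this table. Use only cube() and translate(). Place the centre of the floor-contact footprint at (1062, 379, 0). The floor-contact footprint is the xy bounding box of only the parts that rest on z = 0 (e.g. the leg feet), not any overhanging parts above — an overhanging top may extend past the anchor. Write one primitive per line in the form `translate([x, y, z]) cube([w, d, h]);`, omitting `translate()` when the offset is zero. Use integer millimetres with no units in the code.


translate([221, 125, 719]) cube([1682, 508, 27]);
translate([272, 176, 0]) cube([50, 50, 719]);
translate([1802, 176, 0]) cube([50, 50, 719]);
translate([272, 532, 0]) cube([50, 50, 719]);
translate([1802, 532, 0]) cube([50, 50, 719]);


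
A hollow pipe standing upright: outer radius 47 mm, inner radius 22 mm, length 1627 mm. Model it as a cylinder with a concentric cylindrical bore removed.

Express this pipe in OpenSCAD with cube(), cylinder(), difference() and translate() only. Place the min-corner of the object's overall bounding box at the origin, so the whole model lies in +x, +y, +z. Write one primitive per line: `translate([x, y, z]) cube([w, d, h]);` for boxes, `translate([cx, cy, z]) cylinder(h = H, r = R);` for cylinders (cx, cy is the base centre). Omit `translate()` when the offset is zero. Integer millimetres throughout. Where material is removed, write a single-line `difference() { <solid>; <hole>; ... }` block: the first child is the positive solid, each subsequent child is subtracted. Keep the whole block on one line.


difference() { translate([47, 47, 0]) cylinder(h = 1627, r = 47); translate([47, 47, 0]) cylinder(h = 1627, r = 22); }


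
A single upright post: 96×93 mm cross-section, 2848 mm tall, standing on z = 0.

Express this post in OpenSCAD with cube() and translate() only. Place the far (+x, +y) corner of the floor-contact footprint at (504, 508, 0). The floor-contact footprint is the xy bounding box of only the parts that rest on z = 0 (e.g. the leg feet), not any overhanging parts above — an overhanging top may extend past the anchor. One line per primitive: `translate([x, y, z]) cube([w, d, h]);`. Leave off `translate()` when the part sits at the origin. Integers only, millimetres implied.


translate([408, 415, 0]) cube([96, 93, 2848]);


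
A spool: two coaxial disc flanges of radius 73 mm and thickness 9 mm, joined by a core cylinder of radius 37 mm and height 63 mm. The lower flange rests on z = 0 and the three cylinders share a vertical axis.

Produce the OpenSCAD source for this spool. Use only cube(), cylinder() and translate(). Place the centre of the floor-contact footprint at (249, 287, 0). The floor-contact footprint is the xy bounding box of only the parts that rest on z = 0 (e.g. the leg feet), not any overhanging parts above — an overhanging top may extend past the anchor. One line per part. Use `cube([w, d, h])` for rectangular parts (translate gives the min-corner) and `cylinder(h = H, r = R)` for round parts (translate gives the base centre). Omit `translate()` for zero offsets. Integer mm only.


translate([249, 287, 0]) cylinder(h = 9, r = 73);
translate([249, 287, 9]) cylinder(h = 63, r = 37);
translate([249, 287, 72]) cylinder(h = 9, r = 73);


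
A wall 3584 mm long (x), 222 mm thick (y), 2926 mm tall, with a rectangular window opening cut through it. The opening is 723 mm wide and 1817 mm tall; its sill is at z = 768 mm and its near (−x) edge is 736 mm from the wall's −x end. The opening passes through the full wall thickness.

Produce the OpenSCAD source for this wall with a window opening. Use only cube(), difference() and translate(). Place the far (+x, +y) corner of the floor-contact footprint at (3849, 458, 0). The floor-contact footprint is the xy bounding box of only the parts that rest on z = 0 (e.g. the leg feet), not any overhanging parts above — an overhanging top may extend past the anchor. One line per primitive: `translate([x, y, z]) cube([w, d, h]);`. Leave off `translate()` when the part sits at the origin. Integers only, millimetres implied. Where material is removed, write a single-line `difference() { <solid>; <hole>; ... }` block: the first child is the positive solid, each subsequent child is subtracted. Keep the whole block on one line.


difference() { translate([265, 236, 0]) cube([3584, 222, 2926]); translate([1001, 236, 768]) cube([723, 222, 1817]); }


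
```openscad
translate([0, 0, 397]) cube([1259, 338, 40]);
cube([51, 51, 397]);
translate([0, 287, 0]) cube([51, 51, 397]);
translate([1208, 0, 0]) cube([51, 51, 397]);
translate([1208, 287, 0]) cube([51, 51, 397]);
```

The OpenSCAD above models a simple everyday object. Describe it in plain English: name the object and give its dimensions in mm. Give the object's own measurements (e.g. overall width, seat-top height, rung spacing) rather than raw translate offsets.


A long wooden bench with a 1259 mm (x) × 338 mm (y) seat, 40 mm thick, its top surface 437 mm above the floor. Four 51 mm square legs at the seat corners, flush with the edges, run from z = 0 to the seat underside.


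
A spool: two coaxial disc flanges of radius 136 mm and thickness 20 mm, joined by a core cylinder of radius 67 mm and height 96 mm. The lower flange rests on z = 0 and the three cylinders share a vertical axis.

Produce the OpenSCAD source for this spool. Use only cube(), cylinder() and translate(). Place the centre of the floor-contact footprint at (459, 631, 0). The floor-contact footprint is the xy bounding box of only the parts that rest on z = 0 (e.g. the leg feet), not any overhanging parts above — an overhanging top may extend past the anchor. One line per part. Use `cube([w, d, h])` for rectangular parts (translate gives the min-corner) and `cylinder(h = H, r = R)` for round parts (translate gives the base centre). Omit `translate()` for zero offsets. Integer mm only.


translate([459, 631, 0]) cylinder(h = 20, r = 136);
translate([459, 631, 20]) cylinder(h = 96, r = 67);
translate([459, 631, 116]) cylinder(h = 20, r = 136);


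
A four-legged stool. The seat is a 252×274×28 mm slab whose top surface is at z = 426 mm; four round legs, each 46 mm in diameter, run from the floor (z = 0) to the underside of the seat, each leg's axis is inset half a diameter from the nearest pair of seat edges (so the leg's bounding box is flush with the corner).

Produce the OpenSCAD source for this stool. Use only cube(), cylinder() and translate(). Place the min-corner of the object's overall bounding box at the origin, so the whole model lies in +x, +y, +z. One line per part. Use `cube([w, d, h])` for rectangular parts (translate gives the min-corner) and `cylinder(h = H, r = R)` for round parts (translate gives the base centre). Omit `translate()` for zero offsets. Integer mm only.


translate([0, 0, 398]) cube([252, 274, 28]);
translate([23, 23, 0]) cylinder(h = 398, r = 23);
translate([229, 23, 0]) cylinder(h = 398, r = 23);
translate([23, 251, 0]) cylinder(h = 398, r = 23);
translate([229, 251, 0]) cylinder(h = 398, r = 23);


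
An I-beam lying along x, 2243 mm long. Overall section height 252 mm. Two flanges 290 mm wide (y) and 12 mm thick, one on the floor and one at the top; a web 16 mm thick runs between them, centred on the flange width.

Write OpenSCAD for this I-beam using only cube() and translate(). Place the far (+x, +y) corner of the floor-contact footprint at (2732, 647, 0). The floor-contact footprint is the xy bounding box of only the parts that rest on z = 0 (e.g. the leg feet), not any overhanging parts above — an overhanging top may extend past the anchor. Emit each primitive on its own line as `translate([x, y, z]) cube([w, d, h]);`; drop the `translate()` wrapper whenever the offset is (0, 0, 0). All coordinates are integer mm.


translate([489, 357, 0]) cube([2243, 290, 12]);
translate([489, 494, 12]) cube([2243, 16, 228]);
translate([489, 357, 240]) cube([2243, 290, 12]);


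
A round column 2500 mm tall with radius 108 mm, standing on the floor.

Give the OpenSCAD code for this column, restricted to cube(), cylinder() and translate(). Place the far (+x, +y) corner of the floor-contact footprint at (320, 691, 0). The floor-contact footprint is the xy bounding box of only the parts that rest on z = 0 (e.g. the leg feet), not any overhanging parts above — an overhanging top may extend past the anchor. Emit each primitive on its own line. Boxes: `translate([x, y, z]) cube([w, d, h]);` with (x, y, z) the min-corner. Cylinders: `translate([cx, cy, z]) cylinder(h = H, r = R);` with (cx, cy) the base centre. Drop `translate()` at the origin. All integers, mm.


translate([212, 583, 0]) cylinder(h = 2500, r = 108);


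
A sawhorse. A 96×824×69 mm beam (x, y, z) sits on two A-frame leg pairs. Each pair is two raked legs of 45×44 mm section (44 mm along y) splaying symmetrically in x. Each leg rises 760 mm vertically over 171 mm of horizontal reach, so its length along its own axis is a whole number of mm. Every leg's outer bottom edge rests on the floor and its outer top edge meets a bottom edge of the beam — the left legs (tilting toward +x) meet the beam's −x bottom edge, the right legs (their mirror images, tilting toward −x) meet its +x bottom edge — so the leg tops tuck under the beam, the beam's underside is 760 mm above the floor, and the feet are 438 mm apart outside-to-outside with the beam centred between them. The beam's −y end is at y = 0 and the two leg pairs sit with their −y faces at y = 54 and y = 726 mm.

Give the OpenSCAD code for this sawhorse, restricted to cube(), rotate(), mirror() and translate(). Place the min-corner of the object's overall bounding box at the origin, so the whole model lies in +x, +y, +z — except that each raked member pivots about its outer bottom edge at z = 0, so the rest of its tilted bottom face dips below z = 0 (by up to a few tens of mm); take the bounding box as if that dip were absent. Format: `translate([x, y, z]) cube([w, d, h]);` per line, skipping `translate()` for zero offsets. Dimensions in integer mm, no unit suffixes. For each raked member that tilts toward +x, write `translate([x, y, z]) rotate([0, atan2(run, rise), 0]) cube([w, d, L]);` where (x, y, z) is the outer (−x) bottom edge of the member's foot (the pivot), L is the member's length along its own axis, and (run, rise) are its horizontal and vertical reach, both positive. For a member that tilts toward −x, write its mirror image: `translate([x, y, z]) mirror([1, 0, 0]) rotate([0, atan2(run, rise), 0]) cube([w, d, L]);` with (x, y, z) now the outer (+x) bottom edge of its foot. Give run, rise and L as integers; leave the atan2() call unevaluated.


translate([171, 0, 760]) cube([96, 824, 69]);
translate([0, 54, 0]) rotate([0, atan2(171, 760), 0]) cube([45, 44, 779]);
translate([438, 54, 0]) mirror([1, 0, 0]) rotate([0, atan2(171, 760), 0]) cube([45, 44, 779]);
translate([0, 726, 0]) rotate([0, atan2(171, 760), 0]) cube([45, 44, 779]);
translate([438, 726, 0]) mirror([1, 0, 0]) rotate([0, atan2(171, 760), 0]) cube([45, 44, 779]);


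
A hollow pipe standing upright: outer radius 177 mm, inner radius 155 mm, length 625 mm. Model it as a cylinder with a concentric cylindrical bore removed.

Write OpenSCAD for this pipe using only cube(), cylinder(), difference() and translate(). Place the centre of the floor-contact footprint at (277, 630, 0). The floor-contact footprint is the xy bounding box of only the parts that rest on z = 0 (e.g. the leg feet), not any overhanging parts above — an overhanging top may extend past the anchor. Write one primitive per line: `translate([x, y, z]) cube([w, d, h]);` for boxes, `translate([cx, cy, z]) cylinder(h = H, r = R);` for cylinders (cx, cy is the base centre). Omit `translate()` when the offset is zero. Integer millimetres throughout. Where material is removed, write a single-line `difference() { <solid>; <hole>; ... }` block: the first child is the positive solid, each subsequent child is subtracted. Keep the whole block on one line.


difference() { translate([277, 630, 0]) cylinder(h = 625, r = 177); translate([277, 630, 0]) cylinder(h = 625, r = 155); }


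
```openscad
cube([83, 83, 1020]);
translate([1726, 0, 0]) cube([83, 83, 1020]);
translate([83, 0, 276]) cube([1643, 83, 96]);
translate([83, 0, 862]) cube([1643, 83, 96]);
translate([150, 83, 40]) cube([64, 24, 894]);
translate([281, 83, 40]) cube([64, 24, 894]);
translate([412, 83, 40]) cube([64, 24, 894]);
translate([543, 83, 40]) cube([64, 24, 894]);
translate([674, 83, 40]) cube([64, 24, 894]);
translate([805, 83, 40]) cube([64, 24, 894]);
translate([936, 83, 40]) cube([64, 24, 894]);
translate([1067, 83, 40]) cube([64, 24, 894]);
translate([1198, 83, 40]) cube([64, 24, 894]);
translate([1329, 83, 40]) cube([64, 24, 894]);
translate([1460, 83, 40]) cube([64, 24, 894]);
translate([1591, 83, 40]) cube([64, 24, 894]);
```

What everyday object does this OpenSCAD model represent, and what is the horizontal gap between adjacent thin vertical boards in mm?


A fence section. The picket gap is 67 mm.

Two posts, two rails, 12 pickets — a fence section. Span 1643 mm holds 12 pickets of 64 mm with 13 equal gaps: ⌊(1643 − 12·64) / 13⌋ = 67 mm.


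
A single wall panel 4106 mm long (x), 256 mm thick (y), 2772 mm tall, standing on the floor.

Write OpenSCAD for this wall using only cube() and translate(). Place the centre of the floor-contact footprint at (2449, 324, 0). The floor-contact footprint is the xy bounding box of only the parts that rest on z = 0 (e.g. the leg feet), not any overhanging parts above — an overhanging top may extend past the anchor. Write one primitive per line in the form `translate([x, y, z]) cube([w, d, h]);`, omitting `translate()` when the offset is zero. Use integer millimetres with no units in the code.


translate([396, 196, 0]) cube([4106, 256, 2772]);


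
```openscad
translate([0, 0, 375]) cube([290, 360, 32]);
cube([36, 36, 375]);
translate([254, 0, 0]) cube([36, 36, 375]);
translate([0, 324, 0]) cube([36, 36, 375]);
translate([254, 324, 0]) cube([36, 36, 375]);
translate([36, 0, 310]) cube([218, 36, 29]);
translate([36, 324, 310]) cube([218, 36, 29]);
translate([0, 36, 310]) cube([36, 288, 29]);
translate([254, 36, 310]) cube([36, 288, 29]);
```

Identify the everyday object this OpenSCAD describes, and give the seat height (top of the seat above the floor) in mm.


A stool. The seat height is 407 mm.

A 290×360×32 slab at z = 375 on four corner posts — a stool. The seat top is 375 + 32 = 407 mm.


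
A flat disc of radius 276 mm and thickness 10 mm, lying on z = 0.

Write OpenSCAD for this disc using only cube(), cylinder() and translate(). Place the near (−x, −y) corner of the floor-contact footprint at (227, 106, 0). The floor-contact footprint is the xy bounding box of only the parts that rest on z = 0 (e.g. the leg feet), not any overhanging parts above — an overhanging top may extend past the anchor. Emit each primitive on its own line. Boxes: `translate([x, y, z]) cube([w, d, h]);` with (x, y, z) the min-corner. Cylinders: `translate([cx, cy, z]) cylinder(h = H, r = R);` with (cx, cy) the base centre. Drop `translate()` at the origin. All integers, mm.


translate([503, 382, 0]) cylinder(h = 10, r = 276);


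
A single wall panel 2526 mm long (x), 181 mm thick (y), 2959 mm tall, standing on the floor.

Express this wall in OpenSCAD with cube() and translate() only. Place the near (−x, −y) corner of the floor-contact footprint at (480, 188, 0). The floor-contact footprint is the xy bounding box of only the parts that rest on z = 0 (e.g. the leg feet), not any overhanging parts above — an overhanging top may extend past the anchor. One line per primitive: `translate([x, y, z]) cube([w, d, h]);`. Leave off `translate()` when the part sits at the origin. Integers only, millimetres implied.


translate([480, 188, 0]) cube([2526, 181, 2959]);


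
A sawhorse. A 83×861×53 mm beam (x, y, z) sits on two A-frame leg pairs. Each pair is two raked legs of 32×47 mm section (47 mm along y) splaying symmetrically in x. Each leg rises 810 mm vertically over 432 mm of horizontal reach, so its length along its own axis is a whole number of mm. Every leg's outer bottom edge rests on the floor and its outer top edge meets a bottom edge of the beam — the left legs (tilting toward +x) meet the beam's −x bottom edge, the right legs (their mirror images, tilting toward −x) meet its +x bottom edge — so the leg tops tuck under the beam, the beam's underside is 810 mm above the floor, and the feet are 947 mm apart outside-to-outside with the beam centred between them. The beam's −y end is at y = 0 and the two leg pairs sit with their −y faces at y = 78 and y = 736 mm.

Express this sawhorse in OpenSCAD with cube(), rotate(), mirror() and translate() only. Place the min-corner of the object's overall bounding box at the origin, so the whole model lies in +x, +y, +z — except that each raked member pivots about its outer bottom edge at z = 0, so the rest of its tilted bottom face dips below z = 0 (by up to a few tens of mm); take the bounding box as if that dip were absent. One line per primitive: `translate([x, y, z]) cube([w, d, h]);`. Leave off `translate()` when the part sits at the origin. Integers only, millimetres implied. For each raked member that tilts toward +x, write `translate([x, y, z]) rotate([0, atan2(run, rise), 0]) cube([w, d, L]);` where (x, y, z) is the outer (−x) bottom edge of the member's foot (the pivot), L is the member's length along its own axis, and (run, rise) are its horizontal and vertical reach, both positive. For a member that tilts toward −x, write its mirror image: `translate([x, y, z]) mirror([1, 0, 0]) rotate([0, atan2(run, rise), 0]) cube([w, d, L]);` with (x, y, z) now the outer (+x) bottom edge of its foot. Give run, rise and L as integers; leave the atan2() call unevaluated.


translate([432, 0, 810]) cube([83, 861, 53]);
translate([0, 78, 0]) rotate([0, atan2(432, 810), 0]) cube([32, 47, 918]);
translate([947, 78, 0]) mirror([1, 0, 0]) rotate([0, atan2(432, 810), 0]) cube([32, 47, 918]);
translate([0, 736, 0]) rotate([0, atan2(432, 810), 0]) cube([32, 47, 918]);
translate([947, 736, 0]) mirror([1, 0, 0]) rotate([0, atan2(432, 810), 0]) cube([32, 47, 918]);


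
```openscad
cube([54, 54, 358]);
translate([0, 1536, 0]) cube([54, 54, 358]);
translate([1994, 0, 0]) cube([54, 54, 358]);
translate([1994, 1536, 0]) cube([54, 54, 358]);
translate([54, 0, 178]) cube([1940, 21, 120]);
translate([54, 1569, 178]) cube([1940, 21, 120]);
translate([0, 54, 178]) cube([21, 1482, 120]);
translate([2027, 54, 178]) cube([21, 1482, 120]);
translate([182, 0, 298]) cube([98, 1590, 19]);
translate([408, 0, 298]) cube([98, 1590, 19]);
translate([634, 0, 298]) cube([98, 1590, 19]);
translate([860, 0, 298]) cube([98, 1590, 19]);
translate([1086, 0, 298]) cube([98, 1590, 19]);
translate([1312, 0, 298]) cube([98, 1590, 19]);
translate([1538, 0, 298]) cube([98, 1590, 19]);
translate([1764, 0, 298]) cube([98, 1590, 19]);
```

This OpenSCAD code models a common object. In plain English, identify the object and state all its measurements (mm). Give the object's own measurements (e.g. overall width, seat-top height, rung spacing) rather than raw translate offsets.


A bed frame 2048 mm long (x) by 1590 mm wide (y). Four 54×54 mm corner posts, 358 mm tall, at the corners of the footprint. Four rails of 21 mm thickness and 120 mm height run between adjacent posts with their undersides at z = 178 mm, their outer faces flush with the outside of the frame (the two x-running rails run between the posts' inner faces; the two y-running rails run between the posts' inner faces). 8 slats, each 98 mm wide (x) and 19 mm thick, lie across the top of the two x-running rails, running the full 1590 mm width of the frame in y; along x they sit between the end posts with a 128 mm gap after the −x posts and between neighbouring slats, leaving 132 mm before the +x posts.


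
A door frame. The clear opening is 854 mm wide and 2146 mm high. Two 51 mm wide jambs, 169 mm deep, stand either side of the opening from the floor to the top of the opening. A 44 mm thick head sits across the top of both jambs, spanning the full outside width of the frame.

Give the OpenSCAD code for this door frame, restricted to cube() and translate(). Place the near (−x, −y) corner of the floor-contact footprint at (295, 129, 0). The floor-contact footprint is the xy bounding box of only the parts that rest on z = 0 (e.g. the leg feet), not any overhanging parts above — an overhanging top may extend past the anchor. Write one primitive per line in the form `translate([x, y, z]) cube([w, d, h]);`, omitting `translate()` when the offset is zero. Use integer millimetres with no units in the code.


translate([295, 129, 0]) cube([51, 169, 2146]);
translate([1200, 129, 0]) cube([51, 169, 2146]);
translate([295, 129, 2146]) cube([956, 169, 44]);


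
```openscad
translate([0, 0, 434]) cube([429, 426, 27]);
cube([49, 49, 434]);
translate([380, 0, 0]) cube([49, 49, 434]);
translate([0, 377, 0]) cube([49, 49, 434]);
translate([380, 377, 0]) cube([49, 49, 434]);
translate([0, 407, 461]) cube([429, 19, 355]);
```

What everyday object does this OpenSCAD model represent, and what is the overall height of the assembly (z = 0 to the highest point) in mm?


A chair. The overall height is 816 mm.

A slab on four corner posts with a tall panel at the back — a chair. The seat slab sits at z = 434 with thickness 27, and the 355 mm backrest starts at the seat top, so the overall height is 434 + 27 + 355 = 816 mm.


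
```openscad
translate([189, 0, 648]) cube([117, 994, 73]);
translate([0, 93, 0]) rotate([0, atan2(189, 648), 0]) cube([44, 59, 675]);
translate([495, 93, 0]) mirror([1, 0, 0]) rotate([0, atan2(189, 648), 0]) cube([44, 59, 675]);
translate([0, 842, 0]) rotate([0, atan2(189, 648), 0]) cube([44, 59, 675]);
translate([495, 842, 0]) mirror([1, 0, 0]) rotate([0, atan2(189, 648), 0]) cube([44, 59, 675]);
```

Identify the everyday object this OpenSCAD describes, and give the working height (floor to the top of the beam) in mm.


A sawhorse. The overall height is 721 mm.

A beam across two mirrored pairs of raked legs — a sawhorse. The beam's underside is at z = 648 (matching the legs' vertical rise in atan2(189, 648)) and the beam is 73 mm tall, so its top is at 648 + 73 = 721 mm. The raked legs top out at the beam's underside, so that is the highest point.


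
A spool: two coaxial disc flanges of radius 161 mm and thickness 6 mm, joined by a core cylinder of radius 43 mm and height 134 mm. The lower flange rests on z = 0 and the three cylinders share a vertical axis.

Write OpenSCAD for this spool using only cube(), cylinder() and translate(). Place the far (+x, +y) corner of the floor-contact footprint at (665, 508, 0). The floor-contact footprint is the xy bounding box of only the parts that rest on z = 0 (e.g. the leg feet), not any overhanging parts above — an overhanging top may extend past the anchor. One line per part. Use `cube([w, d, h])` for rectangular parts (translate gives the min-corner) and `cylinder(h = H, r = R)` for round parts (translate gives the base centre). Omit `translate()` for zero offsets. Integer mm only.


translate([504, 347, 0]) cylinder(h = 6, r = 161);
translate([504, 347, 6]) cylinder(h = 134, r = 43);
translate([504, 347, 140]) cylinder(h = 6, r = 161);


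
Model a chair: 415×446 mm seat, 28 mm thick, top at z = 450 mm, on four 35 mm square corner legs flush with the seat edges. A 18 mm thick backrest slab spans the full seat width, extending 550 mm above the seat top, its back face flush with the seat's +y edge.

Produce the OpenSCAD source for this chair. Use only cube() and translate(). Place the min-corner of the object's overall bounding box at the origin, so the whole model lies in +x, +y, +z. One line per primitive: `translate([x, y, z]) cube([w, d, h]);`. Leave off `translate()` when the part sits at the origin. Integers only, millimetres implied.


// leg_h = 450 - 28 = 422
translate([0, 0, 422]) cube([415, 446, 28]);
cube([35, 35, 422]);
translate([380, 0, 0]) cube([35, 35, 422]);
translate([0, 411, 0]) cube([35, 35, 422]);
translate([380, 411, 0]) cube([35, 35, 422]);
translate([0, 428, 450]) cube([415, 18, 550]);
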